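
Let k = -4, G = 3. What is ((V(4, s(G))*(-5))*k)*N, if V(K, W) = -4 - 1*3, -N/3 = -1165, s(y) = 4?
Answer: -489300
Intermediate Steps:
N = 3495 (N = -3*(-1165) = 3495)
V(K, W) = -7 (V(K, W) = -4 - 3 = -7)
((V(4, s(G))*(-5))*k)*N = (-7*(-5)*(-4))*3495 = (35*(-4))*3495 = -140*3495 = -489300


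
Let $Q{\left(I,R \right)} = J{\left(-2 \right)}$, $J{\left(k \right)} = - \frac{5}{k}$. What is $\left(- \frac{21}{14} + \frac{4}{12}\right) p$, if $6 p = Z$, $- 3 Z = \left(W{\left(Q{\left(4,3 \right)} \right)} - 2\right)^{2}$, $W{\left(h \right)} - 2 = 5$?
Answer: $\frac{175}{108} \approx 1.6204$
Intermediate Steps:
$Q{\left(I,R \right)} = \frac{5}{2}$ ($Q{\left(I,R \right)} = - \frac{5}{-2} = \left(-5\right) \left(- \frac{1}{2}\right) = \frac{5}{2}$)
$W{\left(h \right)} = 7$ ($W{\left(h \right)} = 2 + 5 = 7$)
$Z = - \frac{25}{3}$ ($Z = - \frac{\left(7 - 2\right)^{2}}{3} = - \frac{5^{2}}{3} = \left(- \frac{1}{3}\right) 25 = - \frac{25}{3} \approx -8.3333$)
$p = - \frac{25}{18}$ ($p = \frac{1}{6} \left(- \frac{25}{3}\right) = - \frac{25}{18} \approx -1.3889$)
$\left(- \frac{21}{14} + \frac{4}{12}\right) p = \left(- \frac{21}{14} + \frac{4}{12}\right) \left(- \frac{25}{18}\right) = \left(\left(-21\right) \frac{1}{14} + 4 \cdot \frac{1}{12}\right) \left(- \frac{25}{18}\right) = \left(- \frac{3}{2} + \frac{1}{3}\right) \left(- \frac{25}{18}\right) = \left(- \frac{7}{6}\right) \left(- \frac{25}{18}\right) = \frac{175}{108}$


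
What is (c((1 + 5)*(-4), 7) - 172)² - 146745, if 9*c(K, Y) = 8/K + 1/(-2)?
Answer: -341548571/2916 ≈ -1.1713e+5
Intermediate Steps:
c(K, Y) = -1/18 + 8/(9*K) (c(K, Y) = (8/K + 1/(-2))/9 = (8/K + 1*(-½))/9 = (8/K - ½)/9 = (-½ + 8/K)/9 = -1/18 + 8/(9*K))
(c((1 + 5)*(-4), 7) - 172)² - 146745 = ((16 - (1 + 5)*(-4))/(18*(((1 + 5)*(-4)))) - 172)² - 146745 = ((16 - 6*(-4))/(18*((6*(-4)))) - 172)² - 146745 = ((1/18)*(16 - 1*(-24))/(-24) - 172)² - 146745 = ((1/18)*(-1/24)*(16 + 24) - 172)² - 146745 = ((1/18)*(-1/24)*40 - 172)² - 146745 = (-5/54 - 172)² - 146745 = (-9293/54)² - 146745 = 86359849/2916 - 146745 = -341548571/2916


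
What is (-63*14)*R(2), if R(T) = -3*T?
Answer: 5292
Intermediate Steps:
(-63*14)*R(2) = (-63*14)*(-3*2) = -882*(-6) = 5292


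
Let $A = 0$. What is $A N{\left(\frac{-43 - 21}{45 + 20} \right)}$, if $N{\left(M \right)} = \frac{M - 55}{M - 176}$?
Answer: $0$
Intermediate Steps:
$N{\left(M \right)} = \frac{-55 + M}{-176 + M}$
$A N{\left(\frac{-43 - 21}{45 + 20} \right)} = 0 \frac{-55 + \frac{-43 - 21}{45 + 20}}{-176 + \frac{-43 - 21}{45 + 20}} = 0 \frac{-55 - \frac{64}{65}}{-176 - \frac{64}{65}} = 0 \frac{1}{- \frac{11504}{65}} \left(- \frac{3639}{65}\right) = 0 \left(\left(- \frac{65}{11504}\right) \left(- \frac{3639}{65}\right)\right) = 0 \cdot \frac{3639}{11504} = 0$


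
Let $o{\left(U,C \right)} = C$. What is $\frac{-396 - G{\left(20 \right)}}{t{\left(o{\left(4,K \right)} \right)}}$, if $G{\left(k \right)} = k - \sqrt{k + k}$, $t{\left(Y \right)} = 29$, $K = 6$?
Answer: $- \frac{416}{29} + \frac{2 \sqrt{10}}{29} \approx -14.127$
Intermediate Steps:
$G{\left(k \right)} = k - \sqrt{2} \sqrt{k}$ ($G{\left(k \right)} = k - \sqrt{2 k} = k - \sqrt{2} \sqrt{k}$)
$\frac{-396 - G{\left(20 \right)}}{t{\left(o{\left(4,K \right)} \right)}} = \frac{-396 - \left(20 - \sqrt{2} \sqrt{20}\right)}{29} = \left(-396 - \left(20 - \sqrt{2} \cdot 2 \sqrt{5}\right)\right) \frac{1}{29} = \left(-396 - \left(20 - 2 \sqrt{10}\right)\right) \frac{1}{29} = \left(-416 + 2 \sqrt{10}\right) \frac{1}{29} = - \frac{416}{29} + \frac{2 \sqrt{10}}{29}$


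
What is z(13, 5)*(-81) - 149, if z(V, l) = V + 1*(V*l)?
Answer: -6467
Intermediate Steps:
z(V, l) = V + V*l
z(13, 5)*(-81) - 149 = (13*(1 + 5))*(-81) - 149 = (13*6)*(-81) - 149 = 78*(-81) - 149 = -6318 - 149 = -6467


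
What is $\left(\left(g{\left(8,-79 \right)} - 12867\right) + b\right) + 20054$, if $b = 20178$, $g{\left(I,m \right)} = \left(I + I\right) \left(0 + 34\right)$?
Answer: $27909$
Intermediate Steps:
$g{\left(I,m \right)} = 68 I$ ($g{\left(I,m \right)} = 2 I 34 = 68 I$)
$\left(\left(g{\left(8,-79 \right)} - 12867\right) + b\right) + 20054 = \left(\left(68 \cdot 8 - 12867\right) + 20178\right) + 20054 = \left(\left(544 - 12867\right) + 20178\right) + 20054 = \left(-12323 + 20178\right) + 20054 = 7855 + 20054 = 27909$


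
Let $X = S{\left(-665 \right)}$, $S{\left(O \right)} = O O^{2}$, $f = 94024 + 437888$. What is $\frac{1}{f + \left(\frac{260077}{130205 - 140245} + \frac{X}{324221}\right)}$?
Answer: $\frac{3255178840}{1728431805282063} \approx 1.8833 \cdot 10^{-6}$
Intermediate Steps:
$f = 531912$
$S{\left(O \right)} = O^{3}$
$X = -294079625$ ($X = \left(-665\right)^{3} = -294079625$)
$\frac{1}{f + \left(\frac{260077}{130205 - 140245} + \frac{X}{324221}\right)} = \frac{1}{531912 + \left(\frac{260077}{130205 - 140245} - \frac{294079625}{324221}\right)} = \frac{1}{531912 + \left(\frac{260077}{-10040} - \frac{294079625}{324221}\right)} = \frac{1}{531912 + \left(260077 \left(- \frac{1}{10040}\right) - \frac{294079625}{324221}\right)} = \frac{1}{531912 - \frac{3036881860017}{3255178840}} = \frac{1}{\frac{1728431805282063}{3255178840}} = \frac{3255178840}{1728431805282063}$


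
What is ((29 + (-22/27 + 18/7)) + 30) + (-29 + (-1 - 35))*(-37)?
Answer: 466028/189 ≈ 2465.8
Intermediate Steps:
((29 + (-22/27 + 18/7)) + 30) + (-29 + (-1 - 35))*(-37) = ((29 + (-22*1/27 + 18*(⅐))) + 30) + (-29 - 36)*(-37) = ((29 + (-22/27 + 18/7)) + 30) - 65*(-37) = ((29 + 332/189) + 30) + 2405 = (5813/189 + 30) + 2405 = 11483/189 + 2405 = 466028/189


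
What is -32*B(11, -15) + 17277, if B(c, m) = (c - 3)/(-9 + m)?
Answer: 51863/3 ≈ 17288.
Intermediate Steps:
B(c, m) = (-3 + c)/(-9 + m)
-32*B(11, -15) + 17277 = -32*(-3 + 11)/(-9 - 15) + 17277 = -32*8/(-24) + 17277 = -(-4)*8/3 + 17277 = -32*(-1/3) + 17277 = 32/3 + 17277 = 51863/3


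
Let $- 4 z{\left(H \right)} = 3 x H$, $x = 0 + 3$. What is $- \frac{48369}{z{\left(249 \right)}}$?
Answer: $\frac{64492}{747} \approx 86.335$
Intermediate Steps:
$x = 3$
$z{\left(H \right)} = - \frac{9 H}{4}$ ($z{\left(H \right)} = - \frac{3 \cdot 3 H}{4} = - \frac{9 H}{4}$)
$- \frac{48369}{z{\left(249 \right)}} = - \frac{48369}{\left(- \frac{9}{4}\right) 249} = - \frac{48369}{- \frac{2241}{4}} = \left(-48369\right) \left(- \frac{4}{2241}\right) = \frac{64492}{747}$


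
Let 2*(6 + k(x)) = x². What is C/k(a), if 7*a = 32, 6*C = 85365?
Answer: 1394295/436 ≈ 3197.9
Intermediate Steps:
C = 28455/2 (C = (⅙)*85365 = 28455/2 ≈ 14228.)
a = 32/7 (a = (⅐)*32 = 32/7 ≈ 4.5714)
k(x) = -6 + x²/2
C/k(a) = 28455/(2*(-6 + (32/7)²/2)) = 28455/(2*(-6 + (½)*(1024/49))) = 28455/(2*(-6 + 512/49)) = 28455/(2*(218/49)) = (28455/2)*(49/218) = 1394295/436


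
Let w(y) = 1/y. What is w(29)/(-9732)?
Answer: -1/282228 ≈ -3.5432e-6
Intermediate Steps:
w(29)/(-9732) = 1/(29*(-9732)) = (1/29)*(-1/9732) = -1/282228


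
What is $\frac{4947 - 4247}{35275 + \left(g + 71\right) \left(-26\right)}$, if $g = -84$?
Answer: $\frac{700}{35613} \approx 0.019656$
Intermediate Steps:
$\frac{4947 - 4247}{35275 + \left(g + 71\right) \left(-26\right)} = \frac{4947 - 4247}{35275 + \left(-84 + 71\right) \left(-26\right)} = \frac{700}{35275 - -338} = \frac{700}{35275 + 338} = \frac{700}{35613}$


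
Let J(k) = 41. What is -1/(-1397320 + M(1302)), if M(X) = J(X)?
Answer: 1/1397279 ≈ 7.1568e-7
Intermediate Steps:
M(X) = 41
-1/(-1397320 + M(1302)) = -1/(-1397320 + 41) = -1/(-1397279) = -1*(-1/1397279) = 1/1397279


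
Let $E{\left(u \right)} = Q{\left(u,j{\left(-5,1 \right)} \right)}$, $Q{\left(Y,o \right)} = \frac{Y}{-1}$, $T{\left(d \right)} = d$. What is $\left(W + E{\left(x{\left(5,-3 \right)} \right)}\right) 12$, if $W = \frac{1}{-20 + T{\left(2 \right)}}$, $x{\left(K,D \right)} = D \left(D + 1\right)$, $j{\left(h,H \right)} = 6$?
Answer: $- \frac{218}{3} \approx -72.667$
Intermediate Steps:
$x{\left(K,D \right)} = D \left(1 + D\right)$
$Q{\left(Y,o \right)} = - Y$ ($Q{\left(Y,o \right)} = Y \left(-1\right) = - Y$)
$E{\left(u \right)} = - u$
$W = - \frac{1}{18}$ ($W = \frac{1}{-20 + 2} = \frac{1}{-18} = - \frac{1}{18} \approx -0.055556$)
$\left(W + E{\left(x{\left(5,-3 \right)} \right)}\right) 12 = \left(- \frac{1}{18} - - 3 \left(1 - 3\right)\right) 12 = \left(- \frac{1}{18} - \left(-3\right) \left(-2\right)\right) 12 = \left(- \frac{1}{18} - 6\right) 12 = \left(- \frac{109}{18}\right) 12 = - \frac{218}{3}$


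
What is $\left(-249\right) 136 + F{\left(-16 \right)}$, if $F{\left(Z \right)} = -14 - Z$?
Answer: $-33862$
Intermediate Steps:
$\left(-249\right) 136 + F{\left(-16 \right)} = \left(-249\right) 136 - -2 = -33864 + \left(-14 + 16\right) = -33864 + 2 = -33862$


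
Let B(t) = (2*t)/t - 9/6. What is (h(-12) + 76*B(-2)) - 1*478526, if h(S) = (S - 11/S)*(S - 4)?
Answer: -1434932/3 ≈ -4.7831e+5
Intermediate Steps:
B(t) = ½ (B(t) = 2 - 9*⅙ = 2 - 3/2 = ½)
h(S) = (-4 + S)*(S - 11/S) (h(S) = (S - 11/S)*(-4 + S) = (-4 + S)*(S - 11/S))
(h(-12) + 76*B(-2)) - 1*478526 = ((-11 + (-12)² - 4*(-12) + 44/(-12)) + 76*(½)) - 1*478526 = ((-11 + 144 + 48 + 44*(-1/12)) + 38) - 478526 = ((-11 + 144 + 48 - 11/3) + 38) - 478526 = (532/3 + 38) - 478526 = 646/3 - 478526 = -1434932/3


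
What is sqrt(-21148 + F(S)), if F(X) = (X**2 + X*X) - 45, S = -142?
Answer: sqrt(19135) ≈ 138.33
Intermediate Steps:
F(X) = -45 + 2*X**2 (F(X) = (X**2 + X**2) - 45 = 2*X**2 - 45 = -45 + 2*X**2)
sqrt(-21148 + F(S)) = sqrt(-21148 + (-45 + 2*(-142)**2)) = sqrt(-21148 + (-45 + 2*20164)) = sqrt(-21148 + (-45 + 40328)) = sqrt(-21148 + 40283) = sqrt(19135)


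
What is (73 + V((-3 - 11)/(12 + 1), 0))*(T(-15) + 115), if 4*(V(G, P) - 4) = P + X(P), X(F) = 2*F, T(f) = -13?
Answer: 7854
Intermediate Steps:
V(G, P) = 4 + 3*P/4 (V(G, P) = 4 + (P + 2*P)/4 = 4 + (3*P)/4 = 4 + 3*P/4)
(73 + V((-3 - 11)/(12 + 1), 0))*(T(-15) + 115) = (73 + (4 + (¾)*0))*(-13 + 115) = (73 + (4 + 0))*102 = (73 + 4)*102 = 77*102 = 7854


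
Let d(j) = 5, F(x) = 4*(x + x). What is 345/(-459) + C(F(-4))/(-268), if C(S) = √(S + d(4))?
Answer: -115/153 - 3*I*√3/268 ≈ -0.75163 - 0.019389*I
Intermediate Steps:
F(x) = 8*x (F(x) = 4*(2*x) = 8*x)
C(S) = √(5 + S) (C(S) = √(S + 5) = √(5 + S))
345/(-459) + C(F(-4))/(-268) = 345/(-459) + √(5 + 8*(-4))/(-268) = 345*(-1/459) + √(5 - 32)*(-1/268) = -115/153 + √(-27)*(-1/268) = -115/153 + (3*I*√3)*(-1/268) = -115/153 - 3*I*√3/268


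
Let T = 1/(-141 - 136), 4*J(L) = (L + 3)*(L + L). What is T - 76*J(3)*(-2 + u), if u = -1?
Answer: 568403/277 ≈ 2052.0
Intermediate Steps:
J(L) = L*(3 + L)/2 (J(L) = ((L + 3)*(L + L))/4 = ((3 + L)*(2*L))/4 = (2*L*(3 + L))/4 = L*(3 + L)/2)
T = -1/277 (T = 1/(-277) = -1/277 ≈ -0.0036101)
T - 76*J(3)*(-2 + u) = -1/277 - 76*(1/2)*3*(3 + 3)*(-2 - 1) = -1/277 - 76*(1/2)*3*6*(-3) = -1/277 - 684*(-3) = -1/277 - 76*(-27) = -1/277 + 2052 = 568403/277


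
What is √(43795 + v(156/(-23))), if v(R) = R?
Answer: √23163967/23 ≈ 209.26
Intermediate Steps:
√(43795 + v(156/(-23))) = √(43795 + 156/(-23)) = √(43795 + 156*(-1/23)) = √(43795 - 156/23) = √(1007129/23) = √23163967/23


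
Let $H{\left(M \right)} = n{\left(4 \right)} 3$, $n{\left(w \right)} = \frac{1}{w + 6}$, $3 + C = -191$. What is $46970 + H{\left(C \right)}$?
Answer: $\frac{469703}{10} \approx 46970.0$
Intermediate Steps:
$C = -194$ ($C = -3 - 191 = -194$)
$n{\left(w \right)} = \frac{1}{6 + w}$
$H{\left(M \right)} = \frac{3}{10}$ ($H{\left(M \right)} = \frac{1}{6 + 4} \cdot 3 = \frac{1}{10} \cdot 3 = \frac{3}{10}$)
$46970 + H{\left(C \right)} = 46970 + \frac{3}{10} = \frac{469703}{10}$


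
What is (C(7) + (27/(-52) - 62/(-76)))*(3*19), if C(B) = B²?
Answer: 146115/52 ≈ 2809.9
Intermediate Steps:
(C(7) + (27/(-52) - 62/(-76)))*(3*19) = (7² + (27/(-52) - 62/(-76)))*(3*19) = (49 + (27*(-1/52) - 62*(-1/76)))*57 = (49 + (-27/52 + 31/38))*57 = (49 + 293/988)*57 = (48705/988)*57 = 146115/52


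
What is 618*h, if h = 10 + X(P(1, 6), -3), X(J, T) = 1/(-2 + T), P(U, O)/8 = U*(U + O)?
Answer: 30282/5 ≈ 6056.4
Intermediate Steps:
P(U, O) = 8*U*(O + U) (P(U, O) = 8*(U*(U + O)) = 8*(U*(O + U)) = 8*U*(O + U))
h = 49/5 (h = 10 + 1/(-2 - 3) = 10 + 1/(-5) = 10 - ⅕ = 49/5 ≈ 9.8000)
618*h = 618*(49/5) = 30282/5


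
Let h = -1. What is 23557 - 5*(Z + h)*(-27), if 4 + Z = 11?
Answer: 24367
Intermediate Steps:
Z = 7 (Z = -4 + 11 = 7)
23557 - 5*(Z + h)*(-27) = 23557 - 5*(7 - 1)*(-27) = 23557 - 5*6*(-27) = 23557 - 30*(-27) = 23557 + 810 = 24367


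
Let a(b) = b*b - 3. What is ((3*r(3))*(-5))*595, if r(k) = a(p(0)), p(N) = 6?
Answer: -294525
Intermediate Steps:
a(b) = -3 + b² (a(b) = b² - 3 = -3 + b²)
r(k) = 33 (r(k) = -3 + 6² = -3 + 36 = 33)
((3*r(3))*(-5))*595 = ((3*33)*(-5))*595 = (99*(-5))*595 = -495*595 = -294525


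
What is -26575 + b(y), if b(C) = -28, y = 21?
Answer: -26603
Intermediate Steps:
-26575 + b(y) = -26575 - 28 = -26603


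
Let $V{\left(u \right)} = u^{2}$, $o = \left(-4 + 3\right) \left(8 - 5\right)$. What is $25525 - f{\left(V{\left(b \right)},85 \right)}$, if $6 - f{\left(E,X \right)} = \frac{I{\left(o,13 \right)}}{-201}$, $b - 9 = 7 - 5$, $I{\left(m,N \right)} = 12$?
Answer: $\frac{1709769}{67} \approx 25519.0$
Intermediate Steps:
$o = -3$ ($o = \left(-1\right) 3 = -3$)
$b = 11$ ($b = 9 + \left(7 - 5\right) = 9 + 2 = 11$)
$f{\left(E,X \right)} = \frac{406}{67}$ ($f{\left(E,X \right)} = 6 - \frac{12}{-201} = 6 - 12 \left(- \frac{1}{201}\right) = 6 - - \frac{4}{67} = 6 + \frac{4}{67} = \frac{406}{67}$)
$25525 - f{\left(V{\left(b \right)},85 \right)} = 25525 - \frac{406}{67} = \frac{1709769}{67}$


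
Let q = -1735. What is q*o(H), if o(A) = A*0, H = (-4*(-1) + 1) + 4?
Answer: 0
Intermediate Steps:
H = 9 (H = (4 + 1) + 4 = 5 + 4 = 9)
o(A) = 0
q*o(H) = -1735*0 = 0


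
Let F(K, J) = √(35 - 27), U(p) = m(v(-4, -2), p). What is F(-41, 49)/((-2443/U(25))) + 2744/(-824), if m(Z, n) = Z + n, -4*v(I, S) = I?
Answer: -343/103 - 52*√2/2443 ≈ -3.3602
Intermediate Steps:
v(I, S) = -I/4
U(p) = 1 + p (U(p) = -¼*(-4) + p = 1 + p)
F(K, J) = 2*√2 (F(K, J) = √8 = 2*√2)
F(-41, 49)/((-2443/U(25))) + 2744/(-824) = (2*√2)/((-2443/(1 + 25))) + 2744/(-824) = (2*√2)/((-2443/26)) + 2744*(-1/824) = (2*√2)/((-2443*1/26)) - 343/103 = (2*√2)/(-2443/26) - 343/103 = (2*√2)*(-26/2443) - 343/103 = -52*√2/2443 - 343/103 = -343/103 - 52*√2/2443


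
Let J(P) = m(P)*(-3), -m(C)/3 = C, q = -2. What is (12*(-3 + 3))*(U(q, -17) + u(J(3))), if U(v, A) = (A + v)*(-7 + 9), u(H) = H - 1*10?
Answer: 0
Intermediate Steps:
m(C) = -3*C
J(P) = 9*P (J(P) = -3*P*(-3) = 9*P)
u(H) = -10 + H (u(H) = H - 10 = -10 + H)
U(v, A) = 2*A + 2*v (U(v, A) = (A + v)*2 = 2*A + 2*v)
(12*(-3 + 3))*(U(q, -17) + u(J(3))) = (12*(-3 + 3))*((2*(-17) + 2*(-2)) + (-10 + 9*3)) = (12*0)*((-34 - 4) + (-10 + 27)) = 0*(-38 + 17) = 0*(-21) = 0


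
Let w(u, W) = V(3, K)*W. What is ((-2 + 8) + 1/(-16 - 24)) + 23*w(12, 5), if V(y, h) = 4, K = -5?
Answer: 18639/40 ≈ 465.98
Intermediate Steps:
w(u, W) = 4*W
((-2 + 8) + 1/(-16 - 24)) + 23*w(12, 5) = ((-2 + 8) + 1/(-16 - 24)) + 23*(4*5) = (6 + 1/(-40)) + 23*20 = (6 - 1/40) + 460 = 239/40 + 460 = 18639/40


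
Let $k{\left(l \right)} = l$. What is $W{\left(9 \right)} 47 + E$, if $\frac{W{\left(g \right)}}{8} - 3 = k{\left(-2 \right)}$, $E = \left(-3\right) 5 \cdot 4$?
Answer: $316$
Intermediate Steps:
$E = -60$ ($E = \left(-15\right) 4 = -60$)
$W{\left(g \right)} = 8$ ($W{\left(g \right)} = 24 + 8 \left(-2\right) = 24 - 16 = 8$)
$W{\left(9 \right)} 47 + E = 8 \cdot 47 - 60 = 376 - 60 = 316$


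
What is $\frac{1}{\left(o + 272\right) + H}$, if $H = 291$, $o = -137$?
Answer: $\frac{1}{426} \approx 0.0023474$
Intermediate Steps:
$\frac{1}{\left(o + 272\right) + H} = \frac{1}{\left(-137 + 272\right) + 291} = \frac{1}{135 + 291} = \frac{1}{426}$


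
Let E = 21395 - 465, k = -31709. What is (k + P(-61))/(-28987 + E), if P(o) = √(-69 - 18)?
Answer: 31709/8057 - I*√87/8057 ≈ 3.9356 - 0.0011577*I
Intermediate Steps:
P(o) = I*√87 (P(o) = √(-87) = I*√87)
E = 20930
(k + P(-61))/(-28987 + E) = (-31709 + I*√87)/(-28987 + 20930) = (-31709 + I*√87)/(-8057) = (-31709 + I*√87)*(-1/8057) = 31709/8057 - I*√87/8057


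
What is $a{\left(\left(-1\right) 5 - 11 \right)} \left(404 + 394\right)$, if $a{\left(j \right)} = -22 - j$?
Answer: $-4788$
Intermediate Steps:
$a{\left(\left(-1\right) 5 - 11 \right)} \left(404 + 394\right) = \left(-22 - \left(\left(-1\right) 5 - 11\right)\right) \left(404 + 394\right) = \left(-22 - \left(-5 - 11\right)\right) 798 = \left(-22 - -16\right) 798 = \left(-22 + 16\right) 798 = \left(-6\right) 798 = -4788$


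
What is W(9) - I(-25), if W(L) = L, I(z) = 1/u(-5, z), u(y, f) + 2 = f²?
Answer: 5606/623 ≈ 8.9984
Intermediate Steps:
u(y, f) = -2 + f²
I(z) = 1/(-2 + z²)
W(9) - I(-25) = 9 - 1/(-2 + (-25)²) = 9 - 1/(-2 + 625) = 9 - 1/623 = 5606/623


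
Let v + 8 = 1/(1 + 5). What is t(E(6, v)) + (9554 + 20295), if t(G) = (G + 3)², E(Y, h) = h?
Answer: 1075405/36 ≈ 29872.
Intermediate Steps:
v = -47/6 (v = -8 + 1/(1 + 5) = -8 + 1/6 = -8 + ⅙ = -47/6 ≈ -7.8333)
t(G) = (3 + G)²
t(E(6, v)) + (9554 + 20295) = (3 - 47/6)² + (9554 + 20295) = (-29/6)² + 29849 = 841/36 + 29849 = 1075405/36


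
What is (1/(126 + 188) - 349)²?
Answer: 12008872225/98596 ≈ 1.2180e+5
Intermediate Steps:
(1/(126 + 188) - 349)² = (1/314 - 349)² = (-109585/314)² = 12008872225/98596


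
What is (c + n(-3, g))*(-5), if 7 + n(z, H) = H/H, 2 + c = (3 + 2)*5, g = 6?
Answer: -85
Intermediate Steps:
c = 23 (c = -2 + (3 + 2)*5 = -2 + 5*5 = -2 + 25 = 23)
n(z, H) = -6 (n(z, H) = -7 + H/H = -7 + 1 = -6)
(c + n(-3, g))*(-5) = (23 - 6)*(-5) = 17*(-5) = -85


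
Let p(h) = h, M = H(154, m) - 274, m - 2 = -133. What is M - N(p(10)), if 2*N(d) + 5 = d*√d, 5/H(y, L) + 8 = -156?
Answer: -44531/164 - 5*√10 ≈ -287.34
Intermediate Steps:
m = -131 (m = 2 - 133 = -131)
H(y, L) = -5/164 (H(y, L) = 5/(-8 - 156) = 5/(-164) = 5*(-1/164) = -5/164)
M = -44941/164 (M = -5/164 - 274 = -44941/164 ≈ -274.03)
N(d) = -5/2 + d^(3/2)/2 (N(d) = -5/2 + (d*√d)/2 = -5/2 + d^(3/2)/2)
M - N(p(10)) = -44941/164 - (-5/2 + 10^(3/2)/2) = -44941/164 - (-5/2 + (10*√10)/2) = -44941/164 - (-5/2 + 5*√10) = -44941/164 + (5/2 - 5*√10) = -44531/164 - 5*√10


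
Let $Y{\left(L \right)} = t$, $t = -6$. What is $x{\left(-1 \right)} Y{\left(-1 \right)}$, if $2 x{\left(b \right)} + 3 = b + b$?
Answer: $15$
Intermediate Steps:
$Y{\left(L \right)} = -6$
$x{\left(b \right)} = - \frac{3}{2} + b$ ($x{\left(b \right)} = - \frac{3}{2} + \frac{b + b}{2} = - \frac{3}{2} + \frac{2 b}{2} = - \frac{3}{2} + b$)
$x{\left(-1 \right)} Y{\left(-1 \right)} = \left(- \frac{3}{2} - 1\right) \left(-6\right) = \left(- \frac{5}{2}\right) \left(-6\right) = 15$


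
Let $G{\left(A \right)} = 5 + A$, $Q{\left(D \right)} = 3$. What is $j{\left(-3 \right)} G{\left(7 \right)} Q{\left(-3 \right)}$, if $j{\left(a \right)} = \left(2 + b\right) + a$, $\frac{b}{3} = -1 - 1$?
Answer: $-252$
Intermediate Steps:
$b = -6$ ($b = 3 \left(-1 - 1\right) = 3 \left(-2\right) = -6$)
$j{\left(a \right)} = -4 + a$ ($j{\left(a \right)} = \left(2 - 6\right) + a = -4 + a$)
$j{\left(-3 \right)} G{\left(7 \right)} Q{\left(-3 \right)} = \left(-4 - 3\right) \left(5 + 7\right) 3 = \left(-7\right) 12 \cdot 3 = \left(-84\right) 3 = -252$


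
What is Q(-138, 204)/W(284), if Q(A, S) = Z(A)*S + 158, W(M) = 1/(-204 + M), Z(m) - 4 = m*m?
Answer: 310876000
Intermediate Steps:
Z(m) = 4 + m**2 (Z(m) = 4 + m*m = 4 + m**2)
Q(A, S) = 158 + S*(4 + A**2) (Q(A, S) = (4 + A**2)*S + 158 = S*(4 + A**2) + 158 = 158 + S*(4 + A**2))
Q(-138, 204)/W(284) = (158 + 204*(4 + (-138)**2))/(1/(-204 + 284)) = (158 + 204*(4 + 19044))/(1/80) = (158 + 204*19048)/(1/80) = (158 + 3885792)*80 = 3885950*80 = 310876000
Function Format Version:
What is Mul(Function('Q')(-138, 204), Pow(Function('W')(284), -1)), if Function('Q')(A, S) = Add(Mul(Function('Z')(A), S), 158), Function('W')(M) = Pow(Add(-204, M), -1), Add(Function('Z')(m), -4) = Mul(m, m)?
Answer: 310876000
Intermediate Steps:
Function('Z')(m) = Add(4, Pow(m, 2)) (Function('Z')(m) = Add(4, Mul(m, m)) = Add(4, Pow(m, 2)))
Function('Q')(A, S) = Add(158, Mul(S, Add(4, Pow(A, 2)))) (Function('Q')(A, S) = Add(Mul(Add(4, Pow(A, 2)), S), 158) = Add(Mul(S, Add(4, Pow(A, 2))), 158) = Add(158, Mul(S, Add(4, Pow(A, 2)))))
Mul(Function('Q')(-138, 204), Pow(Function('W')(284), -1)) = Mul(Add(158, Mul(204, Add(4, Pow(-138, 2)))), Pow(Pow(Add(-204, 284), -1), -1)) = Mul(Add(158, Mul(204, Add(4, 19044))), Pow(Pow(80, -1), -1)) = Mul(Add(158, Mul(204, 19048)), Pow(Rational(1, 80), -1)) = Mul(Add(158, 3885792), 80) = Mul(3885950, 80) = 310876000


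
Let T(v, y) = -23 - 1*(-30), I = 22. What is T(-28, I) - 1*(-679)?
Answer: 686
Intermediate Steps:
T(v, y) = 7 (T(v, y) = -23 + 30 = 7)
T(-28, I) - 1*(-679) = 7 - 1*(-679) = 7 + 679 = 686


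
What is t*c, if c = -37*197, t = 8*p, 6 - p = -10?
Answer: -932992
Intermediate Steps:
p = 16 (p = 6 - 1*(-10) = 6 + 10 = 16)
t = 128 (t = 8*16 = 128)
c = -7289
t*c = 128*(-7289) = -932992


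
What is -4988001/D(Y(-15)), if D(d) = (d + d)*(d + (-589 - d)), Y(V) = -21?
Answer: -1662667/8246 ≈ -201.63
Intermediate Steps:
D(d) = -1178*d (D(d) = (2*d)*(-589) = -1178*d)
-4988001/D(Y(-15)) = -4988001/((-1178*(-21))) = -4988001/24738 = -4988001*1/24738 = -1662667/8246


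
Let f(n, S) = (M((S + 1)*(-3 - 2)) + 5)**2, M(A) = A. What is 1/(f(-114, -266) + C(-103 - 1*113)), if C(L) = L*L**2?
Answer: -1/8308796 ≈ -1.2035e-7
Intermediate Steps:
f(n, S) = 25*S**2 (f(n, S) = ((S + 1)*(-3 - 2) + 5)**2 = ((1 + S)*(-5) + 5)**2 = ((-5 - 5*S) + 5)**2 = (-5*S)**2 = 25*S**2)
C(L) = L**3
1/(f(-114, -266) + C(-103 - 1*113)) = 1/(25*(-266)**2 + (-103 - 1*113)**3) = 1/(25*70756 + (-103 - 113)**3) = 1/(1768900 + (-216)**3) = 1/(1768900 - 10077696) = 1/(-8308796) = -1/8308796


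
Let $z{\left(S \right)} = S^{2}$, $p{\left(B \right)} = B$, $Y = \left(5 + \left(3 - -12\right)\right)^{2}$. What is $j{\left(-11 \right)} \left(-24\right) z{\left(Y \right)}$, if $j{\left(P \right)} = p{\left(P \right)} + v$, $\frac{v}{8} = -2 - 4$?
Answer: $226560000$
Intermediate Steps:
$Y = 400$ ($Y = \left(5 + \left(3 + 12\right)\right)^{2} = \left(5 + 15\right)^{2} = 20^{2} = 400$)
$v = -48$ ($v = 8 \left(-2 - 4\right) = 8 \left(-6\right) = -48$)
$j{\left(P \right)} = -48 + P$ ($j{\left(P \right)} = P - 48 = -48 + P$)
$j{\left(-11 \right)} \left(-24\right) z{\left(Y \right)} = \left(-48 - 11\right) \left(-24\right) 400^{2} = \left(-59\right) \left(-24\right) 160000 = 1416 \cdot 160000 = 226560000$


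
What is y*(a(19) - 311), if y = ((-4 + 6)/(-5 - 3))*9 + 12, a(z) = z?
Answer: -2847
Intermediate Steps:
y = 39/4 (y = (2/(-8))*9 + 12 = (2*(-⅛))*9 + 12 = -¼*9 + 12 = -9/4 + 12 = 39/4 ≈ 9.7500)
y*(a(19) - 311) = 39*(19 - 311)/4 = (39/4)*(-292) = -2847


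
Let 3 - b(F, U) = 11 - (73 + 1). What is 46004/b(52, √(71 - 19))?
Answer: 23002/33 ≈ 697.03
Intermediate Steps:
b(F, U) = 66 (b(F, U) = 3 - (11 - (73 + 1)) = 3 - (11 - 1*74) = 3 - (11 - 74) = 3 - 1*(-63) = 3 + 63 = 66)
46004/b(52, √(71 - 19)) = 46004/66 = 46004*(1/66) = 23002/33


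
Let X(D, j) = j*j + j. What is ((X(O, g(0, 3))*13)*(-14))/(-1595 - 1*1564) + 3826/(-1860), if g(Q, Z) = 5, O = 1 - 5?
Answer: -8251/25110 ≈ -0.32859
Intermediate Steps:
O = -4
X(D, j) = j + j² (X(D, j) = j² + j = j + j²)
((X(O, g(0, 3))*13)*(-14))/(-1595 - 1*1564) + 3826/(-1860) = (((5*(1 + 5))*13)*(-14))/(-1595 - 1*1564) + 3826/(-1860) = (((5*6)*13)*(-14))/(-1595 - 1564) + 3826*(-1/1860) = ((30*13)*(-14))/(-3159) - 1913/930 = (390*(-14))*(-1/3159) - 1913/930 = -5460*(-1/3159) - 1913/930 = 140/81 - 1913/930 = -8251/25110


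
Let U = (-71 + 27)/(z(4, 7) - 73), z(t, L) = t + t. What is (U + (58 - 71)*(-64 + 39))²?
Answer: 448126561/4225 ≈ 1.0607e+5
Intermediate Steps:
z(t, L) = 2*t
U = 44/65 (U = (-71 + 27)/(2*4 - 73) = -44/(8 - 73) = -44/(-65) = -44*(-1/65) = 44/65 ≈ 0.67692)
(U + (58 - 71)*(-64 + 39))² = (44/65 + (58 - 71)*(-64 + 39))² = (44/65 - 13*(-25))² = (44/65 + 325)² = (21169/65)² = 448126561/4225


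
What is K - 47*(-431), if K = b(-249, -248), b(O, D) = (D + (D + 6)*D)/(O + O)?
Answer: 5014109/249 ≈ 20137.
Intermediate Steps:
b(O, D) = (D + D*(6 + D))/(2*O) (b(O, D) = (D + (6 + D)*D)/((2*O)) = (D + D*(6 + D))*(1/(2*O)) = (D + D*(6 + D))/(2*O))
K = -29884/249 (K = (½)*(-248)*(7 - 248)/(-249) = (½)*(-248)*(-1/249)*(-241) = -29884/249 ≈ -120.02)
K - 47*(-431) = -29884/249 - 47*(-431) = -29884/249 - 1*(-20257) = -29884/249 + 20257 = 5014109/249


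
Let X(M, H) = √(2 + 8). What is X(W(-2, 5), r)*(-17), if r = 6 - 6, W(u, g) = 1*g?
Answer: -17*√10 ≈ -53.759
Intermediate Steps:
W(u, g) = g
r = 0
X(M, H) = √10
X(W(-2, 5), r)*(-17) = √10*(-17) = -17*√10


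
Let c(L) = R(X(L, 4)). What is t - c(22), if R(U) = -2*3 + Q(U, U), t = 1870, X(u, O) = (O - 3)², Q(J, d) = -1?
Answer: 1877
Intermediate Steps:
X(u, O) = (-3 + O)²
R(U) = -7 (R(U) = -2*3 - 1 = -6 - 1 = -7)
c(L) = -7
t - c(22) = 1870 - 1*(-7) = 1870 + 7 = 1877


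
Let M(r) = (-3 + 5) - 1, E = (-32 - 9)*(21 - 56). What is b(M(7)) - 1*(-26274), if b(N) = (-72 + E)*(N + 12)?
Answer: 43993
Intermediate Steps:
E = 1435 (E = -41*(-35) = 1435)
M(r) = 1 (M(r) = 2 - 1 = 1)
b(N) = 16356 + 1363*N (b(N) = (-72 + 1435)*(N + 12) = 1363*(12 + N) = 16356 + 1363*N)
b(M(7)) - 1*(-26274) = (16356 + 1363*1) - 1*(-26274) = (16356 + 1363) + 26274 = 17719 + 26274 = 43993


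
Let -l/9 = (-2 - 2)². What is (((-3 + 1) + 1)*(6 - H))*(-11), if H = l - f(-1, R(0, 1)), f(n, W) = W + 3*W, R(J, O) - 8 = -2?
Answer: 1914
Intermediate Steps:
R(J, O) = 6 (R(J, O) = 8 - 2 = 6)
f(n, W) = 4*W
l = -144 (l = -9*(-2 - 2)² = -9*(-4)² = -9*16 = -144)
H = -168 (H = -144 - 4*6 = -144 - 1*24 = -144 - 24 = -168)
(((-3 + 1) + 1)*(6 - H))*(-11) = (((-3 + 1) + 1)*(6 - 1*(-168)))*(-11) = ((-2 + 1)*(6 + 168))*(-11) = -1*174*(-11) = -174*(-11) = 1914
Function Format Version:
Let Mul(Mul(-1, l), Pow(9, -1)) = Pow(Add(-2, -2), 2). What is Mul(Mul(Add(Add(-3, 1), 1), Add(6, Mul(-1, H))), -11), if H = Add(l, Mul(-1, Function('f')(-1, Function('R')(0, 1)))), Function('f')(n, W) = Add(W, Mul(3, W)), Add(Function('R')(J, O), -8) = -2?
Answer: 1914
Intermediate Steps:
Function('R')(J, O) = 6 (Function('R')(J, O) = Add(8, -2) = 6)
Function('f')(n, W) = Mul(4, W)
l = -144 (l = Mul(-9, Pow(Add(-2, -2), 2)) = Mul(-9, Pow(-4, 2)) = Mul(-9, 16) = -144)
H = -168 (H = Add(-144, Mul(-1, Mul(4, 6))) = Add(-144, Mul(-1, 24)) = Add(-144, -24) = -168)
Mul(Mul(Add(Add(-3, 1), 1), Add(6, Mul(-1, H))), -11) = Mul(Mul(Add(Add(-3, 1), 1), Add(6, Mul(-1, -168))), -11) = Mul(Mul(Add(-2, 1), Add(6, 168)), -11) = Mul(Mul(-1, 174), -11) = Mul(-174, -11) = 1914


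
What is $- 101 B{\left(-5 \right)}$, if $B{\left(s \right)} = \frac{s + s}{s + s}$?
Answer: $-101$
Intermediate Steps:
$B{\left(s \right)} = 1$ ($B{\left(s \right)} = \frac{2 s}{2 s} = 2 s \frac{1}{2 s} = 1$)
$- 101 B{\left(-5 \right)} = \left(-101\right) 1 = -101$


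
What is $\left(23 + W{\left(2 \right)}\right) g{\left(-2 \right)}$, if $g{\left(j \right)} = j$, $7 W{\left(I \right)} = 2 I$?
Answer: $- \frac{330}{7} \approx -47.143$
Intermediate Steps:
$W{\left(I \right)} = \frac{2 I}{7}$
$\left(23 + W{\left(2 \right)}\right) g{\left(-2 \right)} = \left(23 + \frac{2}{7} \cdot 2\right) \left(-2\right) = \left(23 + \frac{4}{7}\right) \left(-2\right) = \frac{165}{7} \left(-2\right) = - \frac{330}{7}$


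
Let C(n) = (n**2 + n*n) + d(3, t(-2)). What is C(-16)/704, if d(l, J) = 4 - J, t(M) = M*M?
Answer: 8/11 ≈ 0.72727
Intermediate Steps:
t(M) = M**2
C(n) = 2*n**2 (C(n) = (n**2 + n*n) + (4 - 1*(-2)**2) = (n**2 + n**2) + (4 - 1*4) = 2*n**2 + (4 - 4) = 2*n**2 + 0 = 2*n**2)
C(-16)/704 = (2*(-16)**2)/704 = (2*256)*(1/704) = 512*(1/704) = 8/11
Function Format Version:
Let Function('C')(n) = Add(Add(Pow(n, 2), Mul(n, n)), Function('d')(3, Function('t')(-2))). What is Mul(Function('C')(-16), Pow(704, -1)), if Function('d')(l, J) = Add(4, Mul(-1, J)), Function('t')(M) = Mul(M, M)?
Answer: Rational(8, 11) ≈ 0.72727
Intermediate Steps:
Function('t')(M) = Pow(M, 2)
Function('C')(n) = Mul(2, Pow(n, 2)) (Function('C')(n) = Add(Add(Pow(n, 2), Mul(n, n)), Add(4, Mul(-1, Pow(-2, 2)))) = Add(Add(Pow(n, 2), Pow(n, 2)), Add(4, Mul(-1, 4))) = Add(Mul(2, Pow(n, 2)), Add(4, -4)) = Add(Mul(2, Pow(n, 2)), 0) = Mul(2, Pow(n, 2)))
Mul(Function('C')(-16), Pow(704, -1)) = Mul(Mul(2, Pow(-16, 2)), Pow(704, -1)) = Mul(Mul(2, 256), Rational(1, 704)) = Mul(512, Rational(1, 704)) = Rational(8, 11)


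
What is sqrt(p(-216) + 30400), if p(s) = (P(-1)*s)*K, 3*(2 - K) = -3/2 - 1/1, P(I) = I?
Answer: 2*sqrt(7753) ≈ 176.10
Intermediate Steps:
K = 17/6 (K = 2 - (-3/2 - 1/1)/3 = 2 - (-3*1/2 - 1*1)/3 = 2 - (-3/2 - 1)/3 = 2 - 1/3*(-5/2) = 2 + 5/6 = 17/6 ≈ 2.8333)
p(s) = -17*s/6 (p(s) = -s*(17/6) = -17*s/6)
sqrt(p(-216) + 30400) = sqrt(-17/6*(-216) + 30400) = sqrt(612 + 30400) = sqrt(31012) = 2*sqrt(7753)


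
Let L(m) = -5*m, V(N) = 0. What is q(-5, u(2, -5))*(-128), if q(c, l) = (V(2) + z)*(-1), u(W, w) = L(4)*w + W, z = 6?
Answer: 768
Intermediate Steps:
u(W, w) = W - 20*w (u(W, w) = (-5*4)*w + W = -20*w + W = W - 20*w)
q(c, l) = -6 (q(c, l) = (0 + 6)*(-1) = 6*(-1) = -6)
q(-5, u(2, -5))*(-128) = -6*(-128) = 768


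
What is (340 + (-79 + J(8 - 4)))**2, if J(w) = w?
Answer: 70225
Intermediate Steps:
(340 + (-79 + J(8 - 4)))**2 = (340 + (-79 + (8 - 4)))**2 = (340 + (-79 + 4))**2 = (340 - 75)**2 = 265**2 = 70225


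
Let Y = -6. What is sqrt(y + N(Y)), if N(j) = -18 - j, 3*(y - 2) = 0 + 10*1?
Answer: 2*I*sqrt(15)/3 ≈ 2.582*I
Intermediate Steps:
y = 16/3 (y = 2 + (0 + 10*1)/3 = 2 + (0 + 10)/3 = 2 + (1/3)*10 = 2 + 10/3 = 16/3 ≈ 5.3333)
sqrt(y + N(Y)) = sqrt(16/3 + (-18 - 1*(-6))) = sqrt(16/3 + (-18 + 6)) = sqrt(16/3 - 12) = sqrt(-20/3) = 2*I*sqrt(15)/3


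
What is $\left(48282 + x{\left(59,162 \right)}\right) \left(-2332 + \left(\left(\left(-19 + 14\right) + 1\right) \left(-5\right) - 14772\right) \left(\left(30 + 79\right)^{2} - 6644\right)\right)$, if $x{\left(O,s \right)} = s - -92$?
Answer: $-3749821274016$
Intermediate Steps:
$x{\left(O,s \right)} = 92 + s$ ($x{\left(O,s \right)} = s + 92 = 92 + s$)
$\left(48282 + x{\left(59,162 \right)}\right) \left(-2332 + \left(\left(\left(-19 + 14\right) + 1\right) \left(-5\right) - 14772\right) \left(\left(30 + 79\right)^{2} - 6644\right)\right) = \left(48282 + \left(92 + 162\right)\right) \left(-2332 + \left(\left(\left(-19 + 14\right) + 1\right) \left(-5\right) - 14772\right) \left(\left(30 + 79\right)^{2} - 6644\right)\right) = \left(48282 + 254\right) \left(-2332 + \left(\left(-5 + 1\right) \left(-5\right) - 14772\right) \left(109^{2} - 6644\right)\right) = 48536 \left(-2332 + \left(\left(-4\right) \left(-5\right) - 14772\right) \left(11881 - 6644\right)\right) = 48536 \left(-2332 + \left(20 - 14772\right) 5237\right) = 48536 \left(-2332 - 77256224\right) = 48536 \left(-77258556\right) = -3749821274016$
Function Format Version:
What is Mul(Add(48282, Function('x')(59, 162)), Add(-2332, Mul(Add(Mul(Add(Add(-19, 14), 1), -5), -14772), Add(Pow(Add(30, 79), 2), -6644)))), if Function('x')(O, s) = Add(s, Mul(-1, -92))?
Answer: -3749821274016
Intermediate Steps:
Function('x')(O, s) = Add(92, s) (Function('x')(O, s) = Add(s, 92) = Add(92, s))
Mul(Add(48282, Function('x')(59, 162)), Add(-2332, Mul(Add(Mul(Add(Add(-19, 14), 1), -5), -14772), Add(Pow(Add(30, 79), 2), -6644)))) = Mul(Add(48282, Add(92, 162)), Add(-2332, Mul(Add(Mul(Add(Add(-19, 14), 1), -5), -14772), Add(Pow(Add(30, 79), 2), -6644)))) = Mul(Add(48282, 254), Add(-2332, Mul(Add(Mul(Add(-5, 1), -5), -14772), Add(Pow(109, 2), -6644)))) = Mul(48536, Add(-2332, Mul(Add(Mul(-4, -5), -14772), Add(11881, -6644)))) = Mul(48536, Add(-2332, Mul(Add(20, -14772), 5237))) = Mul(48536, Add(-2332, Mul(-14752, 5237))) = Mul(48536, Add(-2332, -77256224)) = Mul(48536, -77258556) = -3749821274016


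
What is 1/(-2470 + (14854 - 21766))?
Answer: -1/9382 ≈ -0.00010659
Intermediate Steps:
1/(-2470 + (14854 - 21766)) = 1/(-2470 - 6912) = 1/(-9382) = -1/9382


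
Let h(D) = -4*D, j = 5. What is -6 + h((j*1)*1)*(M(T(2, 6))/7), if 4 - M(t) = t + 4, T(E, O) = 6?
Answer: 78/7 ≈ 11.143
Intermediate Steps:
M(t) = -t (M(t) = 4 - (t + 4) = 4 - (4 + t) = 4 + (-4 - t) = -t)
-6 + h((j*1)*1)*(M(T(2, 6))/7) = -6 + (-4*5*1)*(-1*6/7) = -6 + (-20)*(-6*⅐) = -6 - 4*5*(-6/7) = -6 - 20*(-6/7) = -6 + 120/7 = 78/7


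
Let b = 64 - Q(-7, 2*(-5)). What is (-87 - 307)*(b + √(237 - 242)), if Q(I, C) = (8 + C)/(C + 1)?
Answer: -226156/9 - 394*I*√5 ≈ -25128.0 - 881.01*I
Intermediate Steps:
Q(I, C) = (8 + C)/(1 + C)
b = 574/9 (b = 64 - (8 + 2*(-5))/(1 + 2*(-5)) = 64 - (8 - 10)/(1 - 10) = 64 - (-2)/(-9) = 64 - (-1)*(-2)/9 = 64 - 1*2/9 = 64 - 2/9 = 574/9 ≈ 63.778)
(-87 - 307)*(b + √(237 - 242)) = (-87 - 307)*(574/9 + √(237 - 242)) = -394*(574/9 + √(-5)) = -394*(574/9 + I*√5) = -226156/9 - 394*I*√5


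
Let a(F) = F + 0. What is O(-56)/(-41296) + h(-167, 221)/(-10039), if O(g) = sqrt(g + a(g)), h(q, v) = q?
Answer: 167/10039 - I*sqrt(7)/10324 ≈ 0.016635 - 0.00025627*I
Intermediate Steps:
a(F) = F
O(g) = sqrt(2)*sqrt(g) (O(g) = sqrt(g + g) = sqrt(2*g) = sqrt(2)*sqrt(g))
O(-56)/(-41296) + h(-167, 221)/(-10039) = (sqrt(2)*sqrt(-56))/(-41296) - 167/(-10039) = (sqrt(2)*(2*I*sqrt(14)))*(-1/41296) - 167*(-1/10039) = (4*I*sqrt(7))*(-1/41296) + 167/10039 = -I*sqrt(7)/10324 + 167/10039 = 167/10039 - I*sqrt(7)/10324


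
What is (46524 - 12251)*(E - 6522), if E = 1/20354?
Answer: -4549699176851/20354 ≈ -2.2353e+8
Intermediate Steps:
E = 1/20354 ≈ 4.9130e-5
(46524 - 12251)*(E - 6522) = (46524 - 12251)*(1/20354 - 6522) = 34273*(-132748787/20354) = -4549699176851/20354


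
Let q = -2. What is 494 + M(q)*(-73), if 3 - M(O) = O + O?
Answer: -17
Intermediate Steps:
M(O) = 3 - 2*O (M(O) = 3 - (O + O) = 3 - 2*O)
494 + M(q)*(-73) = 494 + (3 - 2*(-2))*(-73) = 494 + (3 + 4)*(-73) = 494 + 7*(-73) = 494 - 511 = -17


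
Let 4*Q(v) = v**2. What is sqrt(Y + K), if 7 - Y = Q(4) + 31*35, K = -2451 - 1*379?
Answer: 2*I*sqrt(978) ≈ 62.546*I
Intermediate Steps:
K = -2830 (K = -2451 - 379 = -2830)
Q(v) = v**2/4
Y = -1082 (Y = 7 - ((1/4)*4**2 + 31*35) = 7 - ((1/4)*16 + 1085) = 7 - (4 + 1085) = 7 - 1*1089 = 7 - 1089 = -1082)
sqrt(Y + K) = sqrt(-1082 - 2830) = sqrt(-3912) = 2*I*sqrt(978)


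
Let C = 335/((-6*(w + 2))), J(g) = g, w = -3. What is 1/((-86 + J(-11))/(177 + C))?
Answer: -1397/582 ≈ -2.4003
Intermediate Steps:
C = 335/6 (C = 335/((-6*(-3 + 2))) = 335/((-6*(-1))) = 335/6 ≈ 55.833)
1/((-86 + J(-11))/(177 + C)) = 1/((-86 - 11)/(177 + 335/6)) = 1/(-97/1397/6) = 1/(-97*6/1397) = 1/(-582/1397) = -1397/582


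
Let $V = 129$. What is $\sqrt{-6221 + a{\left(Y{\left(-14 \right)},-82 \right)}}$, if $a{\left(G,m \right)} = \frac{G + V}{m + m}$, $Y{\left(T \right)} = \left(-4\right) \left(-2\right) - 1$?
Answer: $\frac{i \sqrt{10458895}}{41} \approx 78.879 i$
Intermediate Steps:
$Y{\left(T \right)} = 7$ ($Y{\left(T \right)} = 8 - 1 = 7$)
$a{\left(G,m \right)} = \frac{129 + G}{2 m}$ ($a{\left(G,m \right)} = \frac{G + 129}{m + m} = \frac{129 + G}{2 m}$)
$\sqrt{-6221 + a{\left(Y{\left(-14 \right)},-82 \right)}} = \sqrt{-6221 + \frac{129 + 7}{2 \left(-82\right)}} = \sqrt{-6221 + \frac{1}{2} \left(- \frac{1}{82}\right) 136} = \sqrt{-6221 - \frac{34}{41}} = \sqrt{- \frac{255095}{41}} = \frac{i \sqrt{10458895}}{41}$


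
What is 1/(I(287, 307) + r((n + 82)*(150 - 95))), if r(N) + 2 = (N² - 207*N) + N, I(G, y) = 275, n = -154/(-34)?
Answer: 289/6262368612 ≈ 4.6149e-8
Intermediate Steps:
n = 77/17 (n = -154*(-1/34) = 77/17 ≈ 4.5294)
r(N) = -2 + N² - 206*N (r(N) = -2 + ((N² - 207*N) + N) = -2 + (N² - 206*N) = -2 + N² - 206*N)
1/(I(287, 307) + r((n + 82)*(150 - 95))) = 1/(275 + (-2 + ((77/17 + 82)*(150 - 95))² - 206*(77/17 + 82)*(150 - 95))) = 1/(275 + (-2 + ((1471/17)*55)² - 303026*55/17)) = 1/(275 + (-2 + (80905/17)² - 206*80905/17)) = 1/(275 + (-2 + 6545619025/289 - 16666430/17)) = 1/(275 + 6262289137/289) = 1/(6262368612/289) = 289/6262368612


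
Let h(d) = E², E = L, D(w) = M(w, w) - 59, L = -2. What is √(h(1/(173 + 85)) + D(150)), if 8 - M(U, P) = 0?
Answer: I*√47 ≈ 6.8557*I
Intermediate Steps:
M(U, P) = 8 (M(U, P) = 8 - 1*0 = 8 + 0 = 8)
D(w) = -51 (D(w) = 8 - 59 = -51)
E = -2
h(d) = 4 (h(d) = (-2)² = 4)
√(h(1/(173 + 85)) + D(150)) = √(4 - 51) = √(-47) = I*√47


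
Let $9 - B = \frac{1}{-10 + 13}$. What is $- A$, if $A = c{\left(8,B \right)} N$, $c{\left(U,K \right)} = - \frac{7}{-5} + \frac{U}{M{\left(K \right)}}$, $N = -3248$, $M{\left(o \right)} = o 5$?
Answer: $\frac{334544}{65} \approx 5146.8$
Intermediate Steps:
$M{\left(o \right)} = 5 o$
$B = \frac{26}{3}$ ($B = 9 - \frac{1}{-10 + 13} = 9 - \frac{1}{3} = \frac{26}{3} \approx 8.6667$)
$c{\left(U,K \right)} = \frac{7}{5} + \frac{U}{5 K}$ ($c{\left(U,K \right)} = - \frac{7}{-5} + \frac{U}{5 K} = \left(-7\right) \left(- \frac{1}{5}\right) + U \frac{1}{5 K} = \frac{7}{5} + \frac{U}{5 K}$)
$A = - \frac{334544}{65}$ ($A = \frac{8 + 7 \cdot \frac{26}{3}}{5 \cdot \frac{26}{3}} \left(-3248\right) = \frac{1}{5} \cdot \frac{3}{26} \left(8 + \frac{182}{3}\right) \left(-3248\right) = \frac{1}{5} \cdot \frac{3}{26} \cdot \frac{206}{3} \left(-3248\right) = \frac{103}{65} \left(-3248\right) = - \frac{334544}{65} \approx -5146.8$)
$- A = \left(-1\right) \left(- \frac{334544}{65}\right) = \frac{334544}{65}$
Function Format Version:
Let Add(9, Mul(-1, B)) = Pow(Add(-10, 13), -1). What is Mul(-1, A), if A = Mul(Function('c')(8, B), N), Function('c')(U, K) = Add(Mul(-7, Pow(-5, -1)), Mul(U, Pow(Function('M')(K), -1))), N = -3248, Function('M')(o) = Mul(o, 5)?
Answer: Rational(334544, 65) ≈ 5146.8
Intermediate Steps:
Function('M')(o) = Mul(5, o)
B = Rational(26, 3) (B = Add(9, Mul(-1, Pow(Add(-10, 13), -1))) = Add(9, Mul(-1, Pow(3, -1))) = Add(9, Mul(-1, Rational(1, 3))) = Add(9, Rational(-1, 3)) = Rational(26, 3) ≈ 8.6667)
Function('c')(U, K) = Add(Rational(7, 5), Mul(Rational(1, 5), U, Pow(K, -1))) (Function('c')(U, K) = Add(Mul(-7, Pow(-5, -1)), Mul(U, Pow(Mul(5, K), -1))) = Add(Mul(-7, Rational(-1, 5)), Mul(U, Mul(Rational(1, 5), Pow(K, -1)))) = Add(Rational(7, 5), Mul(Rational(1, 5), U, Pow(K, -1))))
A = Rational(-334544, 65) (A = Mul(Mul(Rational(1, 5), Pow(Rational(26, 3), -1), Add(8, Mul(7, Rational(26, 3)))), -3248) = Mul(Mul(Rational(1, 5), Rational(3, 26), Add(8, Rational(182, 3))), -3248) = Mul(Mul(Rational(1, 5), Rational(3, 26), Rational(206, 3)), -3248) = Mul(Rational(103, 65), -3248) = Rational(-334544, 65) ≈ -5146.8)
Mul(-1, A) = Mul(-1, Rational(-334544, 65)) = Rational(334544, 65)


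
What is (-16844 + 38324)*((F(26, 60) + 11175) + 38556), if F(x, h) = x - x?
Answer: 1068221880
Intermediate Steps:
F(x, h) = 0
(-16844 + 38324)*((F(26, 60) + 11175) + 38556) = (-16844 + 38324)*((0 + 11175) + 38556) = 21480*(11175 + 38556) = 21480*49731 = 1068221880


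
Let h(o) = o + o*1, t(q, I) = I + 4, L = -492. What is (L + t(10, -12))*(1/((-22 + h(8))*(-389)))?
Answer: -250/1167 ≈ -0.21422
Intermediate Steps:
t(q, I) = 4 + I
h(o) = 2*o (h(o) = o + o = 2*o)
(L + t(10, -12))*(1/((-22 + h(8))*(-389))) = (-492 + (4 - 12))*(1/((-22 + 2*8)*(-389))) = (-492 - 8)*(-1/389/(-22 + 16)) = -500*(-1)/((-6)*389) = -(-250)*(-1)/(3*389) = -500*1/2334 = -250/1167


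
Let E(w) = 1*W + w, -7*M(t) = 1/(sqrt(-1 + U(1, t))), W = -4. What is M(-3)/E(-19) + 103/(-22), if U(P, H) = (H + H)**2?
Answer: -103/22 + sqrt(35)/5635 ≈ -4.6808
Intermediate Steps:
U(P, H) = 4*H**2 (U(P, H) = (2*H)**2 = 4*H**2)
M(t) = -1/(7*sqrt(-1 + 4*t**2))
E(w) = -4 + w (E(w) = 1*(-4) + w = -4 + w)
M(-3)/E(-19) + 103/(-22) = (-1/(7*sqrt(-1 + 4*(-3)**2)))/(-4 - 19) + 103/(-22) = -1/(7*sqrt(-1 + 4*9))/(-23) + 103*(-1/22) = -1/(7*sqrt(-1 + 36))*(-1/23) - 103/22 = -sqrt(35)/245*(-1/23) - 103/22 = sqrt(35)/5635 - 103/22 = -103/22 + sqrt(35)/5635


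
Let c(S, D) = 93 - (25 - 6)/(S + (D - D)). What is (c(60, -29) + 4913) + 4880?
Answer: 593141/60 ≈ 9885.7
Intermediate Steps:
c(S, D) = 93 - 19/S (c(S, D) = 93 - 19/(S + 0) = 93 - 19/S)
(c(60, -29) + 4913) + 4880 = ((93 - 19/60) + 4913) + 4880 = (5561/60 + 4913) + 4880 = 300341/60 + 4880 = 593141/60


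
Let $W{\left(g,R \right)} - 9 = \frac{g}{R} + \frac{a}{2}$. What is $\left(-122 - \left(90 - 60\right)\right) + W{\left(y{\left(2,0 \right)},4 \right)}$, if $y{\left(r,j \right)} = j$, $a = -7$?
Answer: $- \frac{293}{2} \approx -146.5$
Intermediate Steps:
$W{\left(g,R \right)} = \frac{11}{2} + \frac{g}{R}$ ($W{\left(g,R \right)} = 9 + \left(\frac{g}{R} - \frac{7}{2}\right) = 9 - \left(\frac{7}{2} - \frac{g}{R}\right) = \frac{11}{2} + \frac{g}{R}$)
$\left(-122 - \left(90 - 60\right)\right) + W{\left(y{\left(2,0 \right)},4 \right)} = \left(-122 - \left(90 - 60\right)\right) + \left(\frac{11}{2} + \frac{0}{4}\right) = \left(-122 - 30\right) + \left(\frac{11}{2} + 0 \cdot \frac{1}{4}\right) = \left(-122 - 30\right) + \left(\frac{11}{2} + 0\right) = \left(-122 + \left(-82 + 52\right)\right) + \frac{11}{2} = \left(-122 - 30\right) + \frac{11}{2} = -152 + \frac{11}{2} = - \frac{293}{2}$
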